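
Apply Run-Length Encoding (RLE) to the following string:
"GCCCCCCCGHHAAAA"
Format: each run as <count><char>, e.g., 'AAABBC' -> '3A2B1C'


Scanning runs left to right:
  i=0: run of 'G' x 1 -> '1G'
  i=1: run of 'C' x 7 -> '7C'
  i=8: run of 'G' x 1 -> '1G'
  i=9: run of 'H' x 2 -> '2H'
  i=11: run of 'A' x 4 -> '4A'

RLE = 1G7C1G2H4A


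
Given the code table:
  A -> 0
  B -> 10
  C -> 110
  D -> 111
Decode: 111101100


Decoding:
111 -> D
10 -> B
110 -> C
0 -> A


Result: DBCA


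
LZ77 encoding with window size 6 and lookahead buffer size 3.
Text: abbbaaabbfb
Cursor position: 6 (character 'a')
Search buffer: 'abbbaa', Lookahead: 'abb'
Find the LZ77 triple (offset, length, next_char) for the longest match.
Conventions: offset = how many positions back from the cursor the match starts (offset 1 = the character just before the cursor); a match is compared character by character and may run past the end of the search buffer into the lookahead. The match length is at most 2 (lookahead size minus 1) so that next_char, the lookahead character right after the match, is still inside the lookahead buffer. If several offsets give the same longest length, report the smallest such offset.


Try each offset into the search buffer:
  offset=1 (pos 5, char 'a'): match length 1
  offset=2 (pos 4, char 'a'): match length 1
  offset=3 (pos 3, char 'b'): match length 0
  offset=4 (pos 2, char 'b'): match length 0
  offset=5 (pos 1, char 'b'): match length 0
  offset=6 (pos 0, char 'a'): match length 2
Longest match has length 2 at offset 6.
next_char = character at position 6 + 2 = 8 -> 'b'

Best match: offset=6, length=2 (matching 'ab' starting at position 0)
LZ77 triple: (6, 2, 'b')


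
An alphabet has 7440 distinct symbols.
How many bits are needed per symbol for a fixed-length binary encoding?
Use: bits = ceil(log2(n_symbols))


log2(7440) = 12.8611
Bracket: 2^12 = 4096 < 7440 <= 2^13 = 8192
So ceil(log2(7440)) = 13

bits = ceil(log2(7440)) = ceil(12.8611) = 13 bits


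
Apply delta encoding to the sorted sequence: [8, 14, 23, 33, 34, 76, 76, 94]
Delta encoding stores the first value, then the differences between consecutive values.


First value: 8
Deltas:
  14 - 8 = 6
  23 - 14 = 9
  33 - 23 = 10
  34 - 33 = 1
  76 - 34 = 42
  76 - 76 = 0
  94 - 76 = 18


Delta encoded: [8, 6, 9, 10, 1, 42, 0, 18]


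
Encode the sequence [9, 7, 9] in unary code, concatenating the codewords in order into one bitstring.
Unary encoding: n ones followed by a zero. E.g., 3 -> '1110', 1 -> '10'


Encode each number as n ones followed by a terminating 0:
  9 -> 1111111110 (10 bits)
  7 -> 11111110 (8 bits)
  9 -> 1111111110 (10 bits)
Total length = 10 + 8 + 10 = 28 bits.

Unary([9, 7, 9]) = 1111111110111111101111111110 (28 bits)


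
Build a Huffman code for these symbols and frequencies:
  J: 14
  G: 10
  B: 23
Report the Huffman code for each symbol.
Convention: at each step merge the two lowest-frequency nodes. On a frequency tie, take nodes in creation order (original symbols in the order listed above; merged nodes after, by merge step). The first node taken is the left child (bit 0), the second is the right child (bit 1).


Huffman tree construction:
Step 1: Merge G(10) + J(14) = 24
Step 2: Merge B(23) + (G+J)(24) = 47
Read each symbol's code off the tree from the root (left child = 0, right child = 1).

Codes:
  J: 11 (length 2)
  G: 10 (length 2)
  B: 0 (length 1)
Average code length: 71/47 = 1.5106 bits/symbol


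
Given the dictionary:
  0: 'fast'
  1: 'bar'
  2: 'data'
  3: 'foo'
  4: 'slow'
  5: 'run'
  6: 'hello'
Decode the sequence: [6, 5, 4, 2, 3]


Look up each index in the dictionary:
  6 -> 'hello'
  5 -> 'run'
  4 -> 'slow'
  2 -> 'data'
  3 -> 'foo'

Decoded: "hello run slow data foo"


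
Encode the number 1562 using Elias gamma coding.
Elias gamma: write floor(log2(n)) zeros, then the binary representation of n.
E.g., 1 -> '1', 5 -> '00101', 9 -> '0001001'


num_bits = floor(log2(1562)) + 1 = 11
leading_zeros = num_bits - 1 = 10
binary(1562) = 11000011010

Elias gamma(1562) = '0000000000' + '11000011010' = 000000000011000011010 (21 bits)


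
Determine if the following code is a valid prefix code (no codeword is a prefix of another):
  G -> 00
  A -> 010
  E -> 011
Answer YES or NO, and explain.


Checking each pair (does one codeword prefix another?):
  G='00' vs A='010': no prefix
  G='00' vs E='011': no prefix
  A='010' vs G='00': no prefix
  A='010' vs E='011': no prefix
  E='011' vs G='00': no prefix
  E='011' vs A='010': no prefix
No violation found over all pairs.

YES -- this is a valid prefix code. No codeword is a prefix of any other codeword.


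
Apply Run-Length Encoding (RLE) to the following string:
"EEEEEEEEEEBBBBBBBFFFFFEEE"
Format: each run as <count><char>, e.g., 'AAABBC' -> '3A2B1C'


Scanning runs left to right:
  i=0: run of 'E' x 10 -> '10E'
  i=10: run of 'B' x 7 -> '7B'
  i=17: run of 'F' x 5 -> '5F'
  i=22: run of 'E' x 3 -> '3E'

RLE = 10E7B5F3E


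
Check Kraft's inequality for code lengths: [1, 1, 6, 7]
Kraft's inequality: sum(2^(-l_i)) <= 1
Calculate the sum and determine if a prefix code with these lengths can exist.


Sum = 2^(-1) + 2^(-1) + 2^(-6) + 2^(-7)
    = 0.5 + 0.5 + 0.015625 + 0.0078125
    = 131/128 = 1.0234375
Since 1.0234375 > 1, Kraft's inequality is NOT satisfied.
A prefix code with these lengths CANNOT exist.

Kraft sum = 1.0234375. Not satisfied.


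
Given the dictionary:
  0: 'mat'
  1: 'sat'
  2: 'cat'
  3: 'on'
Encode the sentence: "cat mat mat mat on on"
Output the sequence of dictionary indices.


Look up each word in the dictionary:
  'cat' -> 2
  'mat' -> 0
  'mat' -> 0
  'mat' -> 0
  'on' -> 3
  'on' -> 3

Encoded: [2, 0, 0, 0, 3, 3]


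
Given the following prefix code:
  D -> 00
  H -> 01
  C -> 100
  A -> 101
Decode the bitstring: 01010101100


Decoding step by step:
Bits 01 -> H
Bits 01 -> H
Bits 01 -> H
Bits 01 -> H
Bits 100 -> C


Decoded message: HHHHC


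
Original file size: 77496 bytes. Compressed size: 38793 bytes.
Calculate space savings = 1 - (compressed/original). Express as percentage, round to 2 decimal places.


ratio = compressed/original = 38793/77496 = 0.500581
savings = 1 - ratio = 1 - 0.500581 = 0.499419
as a percentage: 0.499419 * 100 = 49.94%

Space savings = 1 - 38793/77496 = 49.94%


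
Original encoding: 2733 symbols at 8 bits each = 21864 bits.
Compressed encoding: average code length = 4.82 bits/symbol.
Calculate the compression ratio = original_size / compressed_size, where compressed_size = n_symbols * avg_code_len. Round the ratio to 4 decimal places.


original_size = n_symbols * orig_bits = 2733 * 8 = 21864 bits
compressed_size = n_symbols * avg_code_len = 2733 * 4.82 = 13173.06 bits
ratio = original_size / compressed_size = 21864 / 13173.06 = 1.6598

Compression ratio = 1.6598


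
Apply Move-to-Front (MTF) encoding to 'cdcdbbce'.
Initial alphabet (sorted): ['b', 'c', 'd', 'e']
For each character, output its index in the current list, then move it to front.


MTF encoding:
'c': index 1 in ['b', 'c', 'd', 'e'] -> ['c', 'b', 'd', 'e']
'd': index 2 in ['c', 'b', 'd', 'e'] -> ['d', 'c', 'b', 'e']
'c': index 1 in ['d', 'c', 'b', 'e'] -> ['c', 'd', 'b', 'e']
'd': index 1 in ['c', 'd', 'b', 'e'] -> ['d', 'c', 'b', 'e']
'b': index 2 in ['d', 'c', 'b', 'e'] -> ['b', 'd', 'c', 'e']
'b': index 0 in ['b', 'd', 'c', 'e'] -> ['b', 'd', 'c', 'e']
'c': index 2 in ['b', 'd', 'c', 'e'] -> ['c', 'b', 'd', 'e']
'e': index 3 in ['c', 'b', 'd', 'e'] -> ['e', 'c', 'b', 'd']


Output: [1, 2, 1, 1, 2, 0, 2, 3]


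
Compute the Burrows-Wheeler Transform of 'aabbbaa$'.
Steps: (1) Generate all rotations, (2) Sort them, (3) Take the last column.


Rotations (sorted):
  0: $aabbbaa -> last char: a
  1: a$aabbba -> last char: a
  2: aa$aabbb -> last char: b
  3: aabbbaa$ -> last char: $
  4: abbbaa$a -> last char: a
  5: baa$aabb -> last char: b
  6: bbaa$aab -> last char: b
  7: bbbaa$aa -> last char: a


BWT = aab$abba


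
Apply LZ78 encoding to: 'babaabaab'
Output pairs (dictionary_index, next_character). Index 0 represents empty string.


LZ78 encoding steps:
Dictionary: {0: ''}
Step 1: w='' (idx 0), next='b' -> output (0, 'b'), add 'b' as idx 1
Step 2: w='' (idx 0), next='a' -> output (0, 'a'), add 'a' as idx 2
Step 3: w='b' (idx 1), next='a' -> output (1, 'a'), add 'ba' as idx 3
Step 4: w='a' (idx 2), next='b' -> output (2, 'b'), add 'ab' as idx 4
Step 5: w='a' (idx 2), next='a' -> output (2, 'a'), add 'aa' as idx 5
Step 6: w='b' (idx 1), end of input -> output (1, '')


Encoded: [(0, 'b'), (0, 'a'), (1, 'a'), (2, 'b'), (2, 'a'), (1, '')]


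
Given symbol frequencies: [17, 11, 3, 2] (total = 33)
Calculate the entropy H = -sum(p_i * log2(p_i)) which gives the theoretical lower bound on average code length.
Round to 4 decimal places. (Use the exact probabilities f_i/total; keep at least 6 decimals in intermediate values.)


Per-symbol terms -p_i * log2(p_i) with p_i = f_i/33:
  p = 17/33 = 0.515152: log2(p) = -0.956931, -p*log2(p) = 0.492965
  p = 11/33 = 0.333333: log2(p) = -1.584963, -p*log2(p) = 0.528321
  p = 3/33 = 0.090909: log2(p) = -3.459432, -p*log2(p) = 0.314494
  p = 2/33 = 0.060606: log2(p) = -4.044394, -p*log2(p) = 0.245115
H = 0.492965 + 0.528321 + 0.314494 + 0.245115 = 1.580895

H = 1.5809 bits/symbol


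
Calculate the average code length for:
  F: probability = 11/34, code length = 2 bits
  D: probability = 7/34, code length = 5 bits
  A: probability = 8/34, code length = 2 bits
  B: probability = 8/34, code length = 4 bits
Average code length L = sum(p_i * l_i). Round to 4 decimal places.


Weighted contributions p_i * l_i:
  F: (11/34) * 2 = 22/34
  D: (7/34) * 5 = 35/34
  A: (8/34) * 2 = 16/34
  B: (8/34) * 4 = 32/34
Sum = (22 + 35 + 16 + 32)/34 = 105/34

L = 105/34 = 3.0882 bits/symbol


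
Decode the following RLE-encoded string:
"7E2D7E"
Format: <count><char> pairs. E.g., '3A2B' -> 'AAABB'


Expanding each <count><char> pair:
  7E -> 'EEEEEEE'
  2D -> 'DD'
  7E -> 'EEEEEEE'

Decoded = EEEEEEEDDEEEEEEE


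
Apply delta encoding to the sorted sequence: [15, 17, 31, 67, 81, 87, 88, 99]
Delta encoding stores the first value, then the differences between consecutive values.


First value: 15
Deltas:
  17 - 15 = 2
  31 - 17 = 14
  67 - 31 = 36
  81 - 67 = 14
  87 - 81 = 6
  88 - 87 = 1
  99 - 88 = 11


Delta encoded: [15, 2, 14, 36, 14, 6, 1, 11]


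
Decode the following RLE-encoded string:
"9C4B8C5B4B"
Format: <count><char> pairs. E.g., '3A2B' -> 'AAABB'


Expanding each <count><char> pair:
  9C -> 'CCCCCCCCC'
  4B -> 'BBBB'
  8C -> 'CCCCCCCC'
  5B -> 'BBBBB'
  4B -> 'BBBB'

Decoded = CCCCCCCCCBBBBCCCCCCCCBBBBBBBBB


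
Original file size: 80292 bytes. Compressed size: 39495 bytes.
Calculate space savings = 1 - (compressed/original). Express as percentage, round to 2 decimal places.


ratio = compressed/original = 39495/80292 = 0.491892
savings = 1 - ratio = 1 - 0.491892 = 0.508108
as a percentage: 0.508108 * 100 = 50.81%

Space savings = 1 - 39495/80292 = 50.81%


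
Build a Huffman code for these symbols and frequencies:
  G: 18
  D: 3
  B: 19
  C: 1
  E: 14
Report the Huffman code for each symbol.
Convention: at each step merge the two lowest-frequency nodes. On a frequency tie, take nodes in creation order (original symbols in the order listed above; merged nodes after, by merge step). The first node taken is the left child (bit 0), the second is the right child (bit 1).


Huffman tree construction:
Step 1: Merge C(1) + D(3) = 4
Step 2: Merge (C+D)(4) + E(14) = 18
Step 3: Merge G(18) + ((C+D)+E)(18) = 36
Step 4: Merge B(19) + (G+((C+D)+E))(36) = 55
Read each symbol's code off the tree from the root (left child = 0, right child = 1).

Codes:
  G: 10 (length 2)
  D: 1101 (length 4)
  B: 0 (length 1)
  C: 1100 (length 4)
  E: 111 (length 3)
Average code length: 113/55 = 2.0545 bits/symbol


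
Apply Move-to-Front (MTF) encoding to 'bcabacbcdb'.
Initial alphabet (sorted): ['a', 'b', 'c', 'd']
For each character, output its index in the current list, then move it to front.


MTF encoding:
'b': index 1 in ['a', 'b', 'c', 'd'] -> ['b', 'a', 'c', 'd']
'c': index 2 in ['b', 'a', 'c', 'd'] -> ['c', 'b', 'a', 'd']
'a': index 2 in ['c', 'b', 'a', 'd'] -> ['a', 'c', 'b', 'd']
'b': index 2 in ['a', 'c', 'b', 'd'] -> ['b', 'a', 'c', 'd']
'a': index 1 in ['b', 'a', 'c', 'd'] -> ['a', 'b', 'c', 'd']
'c': index 2 in ['a', 'b', 'c', 'd'] -> ['c', 'a', 'b', 'd']
'b': index 2 in ['c', 'a', 'b', 'd'] -> ['b', 'c', 'a', 'd']
'c': index 1 in ['b', 'c', 'a', 'd'] -> ['c', 'b', 'a', 'd']
'd': index 3 in ['c', 'b', 'a', 'd'] -> ['d', 'c', 'b', 'a']
'b': index 2 in ['d', 'c', 'b', 'a'] -> ['b', 'd', 'c', 'a']


Output: [1, 2, 2, 2, 1, 2, 2, 1, 3, 2]


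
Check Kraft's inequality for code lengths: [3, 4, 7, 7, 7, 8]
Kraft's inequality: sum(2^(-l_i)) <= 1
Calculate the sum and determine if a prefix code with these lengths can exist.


Sum = 2^(-3) + 2^(-4) + 2^(-7) + 2^(-7) + 2^(-7) + 2^(-8)
    = 0.125 + 0.0625 + 0.0078125 + 0.0078125 + 0.0078125 + 0.00390625
    = 55/256 = 0.21484375
Since 0.21484375 <= 1, Kraft's inequality IS satisfied.
A prefix code with these lengths CAN exist.

Kraft sum = 0.21484375. Satisfied.


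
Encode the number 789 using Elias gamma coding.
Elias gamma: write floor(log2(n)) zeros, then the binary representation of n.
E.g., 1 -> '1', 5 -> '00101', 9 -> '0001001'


num_bits = floor(log2(789)) + 1 = 10
leading_zeros = num_bits - 1 = 9
binary(789) = 1100010101

Elias gamma(789) = '000000000' + '1100010101' = 0000000001100010101 (19 bits)


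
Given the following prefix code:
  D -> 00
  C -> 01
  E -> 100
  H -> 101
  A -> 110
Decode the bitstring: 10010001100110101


Decoding step by step:
Bits 100 -> E
Bits 100 -> E
Bits 01 -> C
Bits 100 -> E
Bits 110 -> A
Bits 101 -> H


Decoded message: EECEAH


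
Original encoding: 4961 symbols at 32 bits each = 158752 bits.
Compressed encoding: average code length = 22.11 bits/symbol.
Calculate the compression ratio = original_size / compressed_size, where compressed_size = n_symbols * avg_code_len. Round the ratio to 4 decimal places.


original_size = n_symbols * orig_bits = 4961 * 32 = 158752 bits
compressed_size = n_symbols * avg_code_len = 4961 * 22.11 = 109687.71 bits
ratio = original_size / compressed_size = 158752 / 109687.71 = 1.4473

Compression ratio = 1.4473


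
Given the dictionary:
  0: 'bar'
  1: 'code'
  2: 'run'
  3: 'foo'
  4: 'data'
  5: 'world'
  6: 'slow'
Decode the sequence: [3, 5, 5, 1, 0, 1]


Look up each index in the dictionary:
  3 -> 'foo'
  5 -> 'world'
  5 -> 'world'
  1 -> 'code'
  0 -> 'bar'
  1 -> 'code'

Decoded: "foo world world code bar code"


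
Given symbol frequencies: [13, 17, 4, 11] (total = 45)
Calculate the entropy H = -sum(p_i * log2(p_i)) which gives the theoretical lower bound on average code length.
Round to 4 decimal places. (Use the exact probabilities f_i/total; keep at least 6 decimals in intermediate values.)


Per-symbol terms -p_i * log2(p_i) with p_i = f_i/45:
  p = 13/45 = 0.288889: log2(p) = -1.791413, -p*log2(p) = 0.517519
  p = 17/45 = 0.377778: log2(p) = -1.404390, -p*log2(p) = 0.530547
  p = 4/45 = 0.088889: log2(p) = -3.491853, -p*log2(p) = 0.310387
  p = 11/45 = 0.244444: log2(p) = -2.032421, -p*log2(p) = 0.496814
H = 0.517519 + 0.530547 + 0.310387 + 0.496814 = 1.855267

H = 1.8553 bits/symbol


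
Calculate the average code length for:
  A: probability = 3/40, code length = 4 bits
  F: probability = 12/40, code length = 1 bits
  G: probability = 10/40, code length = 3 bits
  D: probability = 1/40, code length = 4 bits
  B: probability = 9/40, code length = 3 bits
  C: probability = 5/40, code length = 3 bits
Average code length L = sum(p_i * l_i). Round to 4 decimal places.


Weighted contributions p_i * l_i:
  A: (3/40) * 4 = 12/40
  F: (12/40) * 1 = 12/40
  G: (10/40) * 3 = 30/40
  D: (1/40) * 4 = 4/40
  B: (9/40) * 3 = 27/40
  C: (5/40) * 3 = 15/40
Sum = (12 + 12 + 30 + 4 + 27 + 15)/40 = 100/40

L = 100/40 = 2.5000 bits/symbol


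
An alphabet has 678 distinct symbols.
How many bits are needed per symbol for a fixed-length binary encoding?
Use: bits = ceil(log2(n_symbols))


log2(678) = 9.4051
Bracket: 2^9 = 512 < 678 <= 2^10 = 1024
So ceil(log2(678)) = 10

bits = ceil(log2(678)) = ceil(9.4051) = 10 bits


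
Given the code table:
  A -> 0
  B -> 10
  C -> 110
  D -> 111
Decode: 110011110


Decoding:
110 -> C
0 -> A
111 -> D
10 -> B


Result: CADB


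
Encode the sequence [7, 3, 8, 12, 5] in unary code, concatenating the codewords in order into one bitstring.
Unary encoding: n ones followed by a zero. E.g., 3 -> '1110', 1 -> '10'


Encode each number as n ones followed by a terminating 0:
  7 -> 11111110 (8 bits)
  3 -> 1110 (4 bits)
  8 -> 111111110 (9 bits)
  12 -> 1111111111110 (13 bits)
  5 -> 111110 (6 bits)
Total length = 8 + 4 + 9 + 13 + 6 = 40 bits.

Unary([7, 3, 8, 12, 5]) = 1111111011101111111101111111111110111110 (40 bits)


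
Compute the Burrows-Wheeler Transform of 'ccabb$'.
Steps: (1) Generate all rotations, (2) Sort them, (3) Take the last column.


Rotations (sorted):
  0: $ccabb -> last char: b
  1: abb$cc -> last char: c
  2: b$ccab -> last char: b
  3: bb$cca -> last char: a
  4: cabb$c -> last char: c
  5: ccabb$ -> last char: $


BWT = bcbac$


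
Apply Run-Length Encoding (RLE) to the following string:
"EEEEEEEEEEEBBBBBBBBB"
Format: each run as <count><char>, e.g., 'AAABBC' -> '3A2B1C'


Scanning runs left to right:
  i=0: run of 'E' x 11 -> '11E'
  i=11: run of 'B' x 9 -> '9B'

RLE = 11E9B


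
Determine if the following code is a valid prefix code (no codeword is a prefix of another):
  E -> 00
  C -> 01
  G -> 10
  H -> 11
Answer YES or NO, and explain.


Checking each pair (does one codeword prefix another?):
  E='00' vs C='01': no prefix
  E='00' vs G='10': no prefix
  E='00' vs H='11': no prefix
  C='01' vs E='00': no prefix
  C='01' vs G='10': no prefix
  C='01' vs H='11': no prefix
  G='10' vs E='00': no prefix
  G='10' vs C='01': no prefix
  G='10' vs H='11': no prefix
  H='11' vs E='00': no prefix
  H='11' vs C='01': no prefix
  H='11' vs G='10': no prefix
No violation found over all pairs.

YES -- this is a valid prefix code. No codeword is a prefix of any other codeword.


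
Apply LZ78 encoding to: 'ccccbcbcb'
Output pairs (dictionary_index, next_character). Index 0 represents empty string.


LZ78 encoding steps:
Dictionary: {0: ''}
Step 1: w='' (idx 0), next='c' -> output (0, 'c'), add 'c' as idx 1
Step 2: w='c' (idx 1), next='c' -> output (1, 'c'), add 'cc' as idx 2
Step 3: w='c' (idx 1), next='b' -> output (1, 'b'), add 'cb' as idx 3
Step 4: w='cb' (idx 3), next='c' -> output (3, 'c'), add 'cbc' as idx 4
Step 5: w='' (idx 0), next='b' -> output (0, 'b'), add 'b' as idx 5


Encoded: [(0, 'c'), (1, 'c'), (1, 'b'), (3, 'c'), (0, 'b')]


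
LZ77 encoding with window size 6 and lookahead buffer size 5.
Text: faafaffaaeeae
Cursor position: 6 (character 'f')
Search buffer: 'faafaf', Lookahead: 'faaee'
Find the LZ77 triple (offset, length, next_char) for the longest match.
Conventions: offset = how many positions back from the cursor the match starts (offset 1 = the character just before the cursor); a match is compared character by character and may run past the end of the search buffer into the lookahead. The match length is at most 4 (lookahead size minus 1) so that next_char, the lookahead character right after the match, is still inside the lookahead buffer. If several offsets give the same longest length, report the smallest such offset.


Try each offset into the search buffer:
  offset=1 (pos 5, char 'f'): match length 1
  offset=2 (pos 4, char 'a'): match length 0
  offset=3 (pos 3, char 'f'): match length 2
  offset=4 (pos 2, char 'a'): match length 0
  offset=5 (pos 1, char 'a'): match length 0
  offset=6 (pos 0, char 'f'): match length 3
Longest match has length 3 at offset 6.
next_char = character at position 6 + 3 = 9 -> 'e'

Best match: offset=6, length=3 (matching 'faa' starting at position 0)
LZ77 triple: (6, 3, 'e')


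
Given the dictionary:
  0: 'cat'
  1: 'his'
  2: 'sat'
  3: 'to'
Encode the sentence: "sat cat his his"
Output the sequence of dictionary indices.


Look up each word in the dictionary:
  'sat' -> 2
  'cat' -> 0
  'his' -> 1
  'his' -> 1

Encoded: [2, 0, 1, 1]


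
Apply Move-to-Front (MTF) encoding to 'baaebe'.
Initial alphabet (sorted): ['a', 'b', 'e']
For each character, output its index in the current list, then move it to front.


MTF encoding:
'b': index 1 in ['a', 'b', 'e'] -> ['b', 'a', 'e']
'a': index 1 in ['b', 'a', 'e'] -> ['a', 'b', 'e']
'a': index 0 in ['a', 'b', 'e'] -> ['a', 'b', 'e']
'e': index 2 in ['a', 'b', 'e'] -> ['e', 'a', 'b']
'b': index 2 in ['e', 'a', 'b'] -> ['b', 'e', 'a']
'e': index 1 in ['b', 'e', 'a'] -> ['e', 'b', 'a']


Output: [1, 1, 0, 2, 2, 1]


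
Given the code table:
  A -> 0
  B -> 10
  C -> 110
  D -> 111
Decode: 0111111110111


Decoding:
0 -> A
111 -> D
111 -> D
110 -> C
111 -> D


Result: ADDCD


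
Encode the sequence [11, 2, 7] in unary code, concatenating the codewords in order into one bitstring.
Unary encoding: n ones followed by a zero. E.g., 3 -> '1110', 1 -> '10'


Encode each number as n ones followed by a terminating 0:
  11 -> 111111111110 (12 bits)
  2 -> 110 (3 bits)
  7 -> 11111110 (8 bits)
Total length = 12 + 3 + 8 = 23 bits.

Unary([11, 2, 7]) = 11111111111011011111110 (23 bits)


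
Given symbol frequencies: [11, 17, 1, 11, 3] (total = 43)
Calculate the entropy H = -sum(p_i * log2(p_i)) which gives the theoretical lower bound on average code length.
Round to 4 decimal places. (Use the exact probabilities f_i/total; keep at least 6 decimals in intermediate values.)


Per-symbol terms -p_i * log2(p_i) with p_i = f_i/43:
  p = 11/43 = 0.255814: log2(p) = -1.966833, -p*log2(p) = 0.503143
  p = 17/43 = 0.395349: log2(p) = -1.338802, -p*log2(p) = 0.529294
  p = 1/43 = 0.023256: log2(p) = -5.426265, -p*log2(p) = 0.126192
  p = 11/43 = 0.255814: log2(p) = -1.966833, -p*log2(p) = 0.503143
  p = 3/43 = 0.069767: log2(p) = -3.841302, -p*log2(p) = 0.267998
H = 0.503143 + 0.529294 + 0.126192 + 0.503143 + 0.267998 = 1.929770

H = 1.9298 bits/symbol


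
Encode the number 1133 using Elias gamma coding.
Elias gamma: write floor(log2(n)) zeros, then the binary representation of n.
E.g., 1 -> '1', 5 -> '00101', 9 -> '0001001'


num_bits = floor(log2(1133)) + 1 = 11
leading_zeros = num_bits - 1 = 10
binary(1133) = 10001101101

Elias gamma(1133) = '0000000000' + '10001101101' = 000000000010001101101 (21 bits)


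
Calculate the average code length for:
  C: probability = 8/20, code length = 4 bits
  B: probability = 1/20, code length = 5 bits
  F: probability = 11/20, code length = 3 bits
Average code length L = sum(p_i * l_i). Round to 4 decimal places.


Weighted contributions p_i * l_i:
  C: (8/20) * 4 = 32/20
  B: (1/20) * 5 = 5/20
  F: (11/20) * 3 = 33/20
Sum = (32 + 5 + 33)/20 = 70/20

L = 70/20 = 3.5000 bits/symbol


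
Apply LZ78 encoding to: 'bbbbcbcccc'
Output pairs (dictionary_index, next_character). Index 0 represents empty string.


LZ78 encoding steps:
Dictionary: {0: ''}
Step 1: w='' (idx 0), next='b' -> output (0, 'b'), add 'b' as idx 1
Step 2: w='b' (idx 1), next='b' -> output (1, 'b'), add 'bb' as idx 2
Step 3: w='b' (idx 1), next='c' -> output (1, 'c'), add 'bc' as idx 3
Step 4: w='bc' (idx 3), next='c' -> output (3, 'c'), add 'bcc' as idx 4
Step 5: w='' (idx 0), next='c' -> output (0, 'c'), add 'c' as idx 5
Step 6: w='c' (idx 5), end of input -> output (5, '')


Encoded: [(0, 'b'), (1, 'b'), (1, 'c'), (3, 'c'), (0, 'c'), (5, '')]


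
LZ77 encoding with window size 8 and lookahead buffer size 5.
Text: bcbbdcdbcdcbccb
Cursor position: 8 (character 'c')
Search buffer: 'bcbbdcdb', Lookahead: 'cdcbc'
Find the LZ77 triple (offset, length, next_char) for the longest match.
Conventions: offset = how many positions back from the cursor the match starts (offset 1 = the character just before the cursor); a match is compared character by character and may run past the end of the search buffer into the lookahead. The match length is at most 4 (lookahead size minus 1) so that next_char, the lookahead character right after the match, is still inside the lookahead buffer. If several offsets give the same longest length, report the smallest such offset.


Try each offset into the search buffer:
  offset=1 (pos 7, char 'b'): match length 0
  offset=2 (pos 6, char 'd'): match length 0
  offset=3 (pos 5, char 'c'): match length 2
  offset=4 (pos 4, char 'd'): match length 0
  offset=5 (pos 3, char 'b'): match length 0
  offset=6 (pos 2, char 'b'): match length 0
  offset=7 (pos 1, char 'c'): match length 1
  offset=8 (pos 0, char 'b'): match length 0
Longest match has length 2 at offset 3.
next_char = character at position 8 + 2 = 10 -> 'c'

Best match: offset=3, length=2 (matching 'cd' starting at position 5)
LZ77 triple: (3, 2, 'c')


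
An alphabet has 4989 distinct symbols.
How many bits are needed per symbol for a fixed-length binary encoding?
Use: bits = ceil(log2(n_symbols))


log2(4989) = 12.2845
Bracket: 2^12 = 4096 < 4989 <= 2^13 = 8192
So ceil(log2(4989)) = 13

bits = ceil(log2(4989)) = ceil(12.2845) = 13 bits


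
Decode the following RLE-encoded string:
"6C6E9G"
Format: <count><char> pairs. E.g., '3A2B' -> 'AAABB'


Expanding each <count><char> pair:
  6C -> 'CCCCCC'
  6E -> 'EEEEEE'
  9G -> 'GGGGGGGGG'

Decoded = CCCCCCEEEEEEGGGGGGGGG


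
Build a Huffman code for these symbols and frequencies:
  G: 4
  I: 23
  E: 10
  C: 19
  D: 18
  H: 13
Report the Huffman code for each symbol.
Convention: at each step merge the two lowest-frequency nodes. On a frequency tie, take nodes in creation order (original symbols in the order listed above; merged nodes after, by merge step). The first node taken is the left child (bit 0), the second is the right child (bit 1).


Huffman tree construction:
Step 1: Merge G(4) + E(10) = 14
Step 2: Merge H(13) + (G+E)(14) = 27
Step 3: Merge D(18) + C(19) = 37
Step 4: Merge I(23) + (H+(G+E))(27) = 50
Step 5: Merge (D+C)(37) + (I+(H+(G+E)))(50) = 87
Read each symbol's code off the tree from the root (left child = 0, right child = 1).

Codes:
  G: 1110 (length 4)
  I: 10 (length 2)
  E: 1111 (length 4)
  C: 01 (length 2)
  D: 00 (length 2)
  H: 110 (length 3)
Average code length: 215/87 = 2.4713 bits/symbol


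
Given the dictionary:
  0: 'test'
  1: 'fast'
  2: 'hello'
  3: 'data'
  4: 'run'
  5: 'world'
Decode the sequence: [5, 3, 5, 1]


Look up each index in the dictionary:
  5 -> 'world'
  3 -> 'data'
  5 -> 'world'
  1 -> 'fast'

Decoded: "world data world fast"


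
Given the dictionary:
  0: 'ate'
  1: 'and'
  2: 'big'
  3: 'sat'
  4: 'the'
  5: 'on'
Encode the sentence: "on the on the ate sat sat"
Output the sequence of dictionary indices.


Look up each word in the dictionary:
  'on' -> 5
  'the' -> 4
  'on' -> 5
  'the' -> 4
  'ate' -> 0
  'sat' -> 3
  'sat' -> 3

Encoded: [5, 4, 5, 4, 0, 3, 3]


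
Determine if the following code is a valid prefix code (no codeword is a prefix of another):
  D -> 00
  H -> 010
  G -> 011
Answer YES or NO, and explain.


Checking each pair (does one codeword prefix another?):
  D='00' vs H='010': no prefix
  D='00' vs G='011': no prefix
  H='010' vs D='00': no prefix
  H='010' vs G='011': no prefix
  G='011' vs D='00': no prefix
  G='011' vs H='010': no prefix
No violation found over all pairs.

YES -- this is a valid prefix code. No codeword is a prefix of any other codeword.


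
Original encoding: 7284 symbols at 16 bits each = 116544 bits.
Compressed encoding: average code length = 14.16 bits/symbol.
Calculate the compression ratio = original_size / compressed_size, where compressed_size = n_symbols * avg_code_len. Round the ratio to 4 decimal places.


original_size = n_symbols * orig_bits = 7284 * 16 = 116544 bits
compressed_size = n_symbols * avg_code_len = 7284 * 14.16 = 103141.44 bits
ratio = original_size / compressed_size = 116544 / 103141.44 = 1.1299

Compression ratio = 1.1299


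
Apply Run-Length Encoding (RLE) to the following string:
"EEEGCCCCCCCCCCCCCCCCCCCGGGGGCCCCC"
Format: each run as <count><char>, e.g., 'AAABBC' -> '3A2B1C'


Scanning runs left to right:
  i=0: run of 'E' x 3 -> '3E'
  i=3: run of 'G' x 1 -> '1G'
  i=4: run of 'C' x 19 -> '19C'
  i=23: run of 'G' x 5 -> '5G'
  i=28: run of 'C' x 5 -> '5C'

RLE = 3E1G19C5G5C


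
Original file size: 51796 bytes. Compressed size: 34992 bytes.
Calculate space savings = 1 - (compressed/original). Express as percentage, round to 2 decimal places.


ratio = compressed/original = 34992/51796 = 0.675573
savings = 1 - ratio = 1 - 0.675573 = 0.324427
as a percentage: 0.324427 * 100 = 32.44%

Space savings = 1 - 34992/51796 = 32.44%


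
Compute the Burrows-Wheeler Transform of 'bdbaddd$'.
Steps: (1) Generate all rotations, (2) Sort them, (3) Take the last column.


Rotations (sorted):
  0: $bdbaddd -> last char: d
  1: addd$bdb -> last char: b
  2: baddd$bd -> last char: d
  3: bdbaddd$ -> last char: $
  4: d$bdbadd -> last char: d
  5: dbaddd$b -> last char: b
  6: dd$bdbad -> last char: d
  7: ddd$bdba -> last char: a


BWT = dbd$dbda


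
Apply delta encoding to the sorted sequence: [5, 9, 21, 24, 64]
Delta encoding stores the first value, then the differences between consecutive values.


First value: 5
Deltas:
  9 - 5 = 4
  21 - 9 = 12
  24 - 21 = 3
  64 - 24 = 40


Delta encoded: [5, 4, 12, 3, 40]


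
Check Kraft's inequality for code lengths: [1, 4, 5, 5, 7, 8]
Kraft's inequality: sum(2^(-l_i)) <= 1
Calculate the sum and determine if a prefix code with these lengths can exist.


Sum = 2^(-1) + 2^(-4) + 2^(-5) + 2^(-5) + 2^(-7) + 2^(-8)
    = 0.5 + 0.0625 + 0.03125 + 0.03125 + 0.0078125 + 0.00390625
    = 163/256 = 0.63671875
Since 0.63671875 <= 1, Kraft's inequality IS satisfied.
A prefix code with these lengths CAN exist.

Kraft sum = 0.63671875. Satisfied.


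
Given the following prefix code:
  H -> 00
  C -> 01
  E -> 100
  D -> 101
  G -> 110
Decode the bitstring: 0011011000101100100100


Decoding step by step:
Bits 00 -> H
Bits 110 -> G
Bits 110 -> G
Bits 00 -> H
Bits 101 -> D
Bits 100 -> E
Bits 100 -> E
Bits 100 -> E


Decoded message: HGGHDEEE


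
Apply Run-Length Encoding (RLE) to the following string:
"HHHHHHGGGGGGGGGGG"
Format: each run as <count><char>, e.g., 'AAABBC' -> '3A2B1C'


Scanning runs left to right:
  i=0: run of 'H' x 6 -> '6H'
  i=6: run of 'G' x 11 -> '11G'

RLE = 6H11G


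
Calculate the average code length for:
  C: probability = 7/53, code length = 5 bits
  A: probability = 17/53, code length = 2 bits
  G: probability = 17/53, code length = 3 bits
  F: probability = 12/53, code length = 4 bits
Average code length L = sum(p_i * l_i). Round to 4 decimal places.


Weighted contributions p_i * l_i:
  C: (7/53) * 5 = 35/53
  A: (17/53) * 2 = 34/53
  G: (17/53) * 3 = 51/53
  F: (12/53) * 4 = 48/53
Sum = (35 + 34 + 51 + 48)/53 = 168/53

L = 168/53 = 3.1698 bits/symbol


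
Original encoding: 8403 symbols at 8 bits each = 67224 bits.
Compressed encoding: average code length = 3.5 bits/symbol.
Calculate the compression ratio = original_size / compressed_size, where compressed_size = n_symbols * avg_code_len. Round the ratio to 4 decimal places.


original_size = n_symbols * orig_bits = 8403 * 8 = 67224 bits
compressed_size = n_symbols * avg_code_len = 8403 * 3.5 = 29410.5 bits
ratio = original_size / compressed_size = 67224 / 29410.5 = 2.2857

Compression ratio = 2.2857


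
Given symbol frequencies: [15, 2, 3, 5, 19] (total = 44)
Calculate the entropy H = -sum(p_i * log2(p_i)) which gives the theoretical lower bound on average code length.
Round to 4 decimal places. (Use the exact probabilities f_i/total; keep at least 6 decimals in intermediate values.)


Per-symbol terms -p_i * log2(p_i) with p_i = f_i/44:
  p = 15/44 = 0.340909: log2(p) = -1.552541, -p*log2(p) = 0.529275
  p = 2/44 = 0.045455: log2(p) = -4.459432, -p*log2(p) = 0.202701
  p = 3/44 = 0.068182: log2(p) = -3.874469, -p*log2(p) = 0.264168
  p = 5/44 = 0.113636: log2(p) = -3.137504, -p*log2(p) = 0.356534
  p = 19/44 = 0.431818: log2(p) = -1.211504, -p*log2(p) = 0.523149
H = 0.529275 + 0.202701 + 0.264168 + 0.356534 + 0.523149 = 1.875827

H = 1.8758 bits/symbol


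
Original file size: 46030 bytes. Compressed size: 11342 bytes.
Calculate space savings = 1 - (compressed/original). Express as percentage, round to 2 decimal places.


ratio = compressed/original = 11342/46030 = 0.246405
savings = 1 - ratio = 1 - 0.246405 = 0.753595
as a percentage: 0.753595 * 100 = 75.36%

Space savings = 1 - 11342/46030 = 75.36%


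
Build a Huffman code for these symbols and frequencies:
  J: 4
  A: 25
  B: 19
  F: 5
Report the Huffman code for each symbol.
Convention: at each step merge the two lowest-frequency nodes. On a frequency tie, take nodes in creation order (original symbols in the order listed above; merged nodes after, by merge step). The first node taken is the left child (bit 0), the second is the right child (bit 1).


Huffman tree construction:
Step 1: Merge J(4) + F(5) = 9
Step 2: Merge (J+F)(9) + B(19) = 28
Step 3: Merge A(25) + ((J+F)+B)(28) = 53
Read each symbol's code off the tree from the root (left child = 0, right child = 1).

Codes:
  J: 100 (length 3)
  A: 0 (length 1)
  B: 11 (length 2)
  F: 101 (length 3)
Average code length: 90/53 = 1.6981 bits/symbol


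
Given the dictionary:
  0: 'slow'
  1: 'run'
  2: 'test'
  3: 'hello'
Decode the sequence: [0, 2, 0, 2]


Look up each index in the dictionary:
  0 -> 'slow'
  2 -> 'test'
  0 -> 'slow'
  2 -> 'test'

Decoded: "slow test slow test"


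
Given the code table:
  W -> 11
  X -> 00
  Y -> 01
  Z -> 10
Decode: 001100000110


Decoding:
00 -> X
11 -> W
00 -> X
00 -> X
01 -> Y
10 -> Z


Result: XWXXYZ


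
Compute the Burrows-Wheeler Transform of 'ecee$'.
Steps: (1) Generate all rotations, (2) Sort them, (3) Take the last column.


Rotations (sorted):
  0: $ecee -> last char: e
  1: cee$e -> last char: e
  2: e$ece -> last char: e
  3: ecee$ -> last char: $
  4: ee$ec -> last char: c


BWT = eee$c


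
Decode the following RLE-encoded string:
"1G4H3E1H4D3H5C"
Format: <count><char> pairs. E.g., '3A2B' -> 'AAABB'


Expanding each <count><char> pair:
  1G -> 'G'
  4H -> 'HHHH'
  3E -> 'EEE'
  1H -> 'H'
  4D -> 'DDDD'
  3H -> 'HHH'
  5C -> 'CCCCC'

Decoded = GHHHHEEEHDDDDHHHCCCCC


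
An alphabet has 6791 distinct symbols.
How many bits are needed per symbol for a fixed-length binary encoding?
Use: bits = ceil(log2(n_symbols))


log2(6791) = 12.7294
Bracket: 2^12 = 4096 < 6791 <= 2^13 = 8192
So ceil(log2(6791)) = 13

bits = ceil(log2(6791)) = ceil(12.7294) = 13 bits


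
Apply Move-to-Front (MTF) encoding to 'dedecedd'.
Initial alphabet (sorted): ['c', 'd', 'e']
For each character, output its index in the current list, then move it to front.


MTF encoding:
'd': index 1 in ['c', 'd', 'e'] -> ['d', 'c', 'e']
'e': index 2 in ['d', 'c', 'e'] -> ['e', 'd', 'c']
'd': index 1 in ['e', 'd', 'c'] -> ['d', 'e', 'c']
'e': index 1 in ['d', 'e', 'c'] -> ['e', 'd', 'c']
'c': index 2 in ['e', 'd', 'c'] -> ['c', 'e', 'd']
'e': index 1 in ['c', 'e', 'd'] -> ['e', 'c', 'd']
'd': index 2 in ['e', 'c', 'd'] -> ['d', 'e', 'c']
'd': index 0 in ['d', 'e', 'c'] -> ['d', 'e', 'c']


Output: [1, 2, 1, 1, 2, 1, 2, 0]


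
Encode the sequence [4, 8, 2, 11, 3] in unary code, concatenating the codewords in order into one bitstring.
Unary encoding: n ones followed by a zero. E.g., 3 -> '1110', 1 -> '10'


Encode each number as n ones followed by a terminating 0:
  4 -> 11110 (5 bits)
  8 -> 111111110 (9 bits)
  2 -> 110 (3 bits)
  11 -> 111111111110 (12 bits)
  3 -> 1110 (4 bits)
Total length = 5 + 9 + 3 + 12 + 4 = 33 bits.

Unary([4, 8, 2, 11, 3]) = 111101111111101101111111111101110 (33 bits)


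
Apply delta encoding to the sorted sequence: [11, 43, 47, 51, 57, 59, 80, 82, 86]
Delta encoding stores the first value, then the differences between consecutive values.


First value: 11
Deltas:
  43 - 11 = 32
  47 - 43 = 4
  51 - 47 = 4
  57 - 51 = 6
  59 - 57 = 2
  80 - 59 = 21
  82 - 80 = 2
  86 - 82 = 4


Delta encoded: [11, 32, 4, 4, 6, 2, 21, 2, 4]


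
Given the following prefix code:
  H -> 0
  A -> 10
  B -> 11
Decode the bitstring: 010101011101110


Decoding step by step:
Bits 0 -> H
Bits 10 -> A
Bits 10 -> A
Bits 10 -> A
Bits 11 -> B
Bits 10 -> A
Bits 11 -> B
Bits 10 -> A


Decoded message: HAAABABA


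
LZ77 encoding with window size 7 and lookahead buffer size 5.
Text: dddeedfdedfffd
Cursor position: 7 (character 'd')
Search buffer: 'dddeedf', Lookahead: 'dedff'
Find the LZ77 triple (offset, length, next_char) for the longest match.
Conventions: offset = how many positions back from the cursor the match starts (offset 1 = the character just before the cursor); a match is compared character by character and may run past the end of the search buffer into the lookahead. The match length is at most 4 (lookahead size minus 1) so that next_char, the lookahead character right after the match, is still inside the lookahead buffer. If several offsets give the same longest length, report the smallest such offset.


Try each offset into the search buffer:
  offset=1 (pos 6, char 'f'): match length 0
  offset=2 (pos 5, char 'd'): match length 1
  offset=3 (pos 4, char 'e'): match length 0
  offset=4 (pos 3, char 'e'): match length 0
  offset=5 (pos 2, char 'd'): match length 2
  offset=6 (pos 1, char 'd'): match length 1
  offset=7 (pos 0, char 'd'): match length 1
Longest match has length 2 at offset 5.
next_char = character at position 7 + 2 = 9 -> 'd'

Best match: offset=5, length=2 (matching 'de' starting at position 2)
LZ77 triple: (5, 2, 'd')


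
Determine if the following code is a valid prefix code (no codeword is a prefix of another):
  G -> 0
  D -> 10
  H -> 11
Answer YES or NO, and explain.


Checking each pair (does one codeword prefix another?):
  G='0' vs D='10': no prefix
  G='0' vs H='11': no prefix
  D='10' vs G='0': no prefix
  D='10' vs H='11': no prefix
  H='11' vs G='0': no prefix
  H='11' vs D='10': no prefix
No violation found over all pairs.

YES -- this is a valid prefix code. No codeword is a prefix of any other codeword.


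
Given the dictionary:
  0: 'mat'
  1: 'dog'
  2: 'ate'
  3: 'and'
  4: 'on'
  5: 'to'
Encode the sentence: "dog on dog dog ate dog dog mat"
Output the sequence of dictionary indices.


Look up each word in the dictionary:
  'dog' -> 1
  'on' -> 4
  'dog' -> 1
  'dog' -> 1
  'ate' -> 2
  'dog' -> 1
  'dog' -> 1
  'mat' -> 0

Encoded: [1, 4, 1, 1, 2, 1, 1, 0]


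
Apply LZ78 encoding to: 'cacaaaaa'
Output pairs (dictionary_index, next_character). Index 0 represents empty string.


LZ78 encoding steps:
Dictionary: {0: ''}
Step 1: w='' (idx 0), next='c' -> output (0, 'c'), add 'c' as idx 1
Step 2: w='' (idx 0), next='a' -> output (0, 'a'), add 'a' as idx 2
Step 3: w='c' (idx 1), next='a' -> output (1, 'a'), add 'ca' as idx 3
Step 4: w='a' (idx 2), next='a' -> output (2, 'a'), add 'aa' as idx 4
Step 5: w='aa' (idx 4), end of input -> output (4, '')


Encoded: [(0, 'c'), (0, 'a'), (1, 'a'), (2, 'a'), (4, '')]


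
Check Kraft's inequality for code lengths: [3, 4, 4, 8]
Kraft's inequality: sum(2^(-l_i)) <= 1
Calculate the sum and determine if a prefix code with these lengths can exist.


Sum = 2^(-3) + 2^(-4) + 2^(-4) + 2^(-8)
    = 0.125 + 0.0625 + 0.0625 + 0.00390625
    = 65/256 = 0.25390625
Since 0.25390625 <= 1, Kraft's inequality IS satisfied.
A prefix code with these lengths CAN exist.

Kraft sum = 0.25390625. Satisfied.


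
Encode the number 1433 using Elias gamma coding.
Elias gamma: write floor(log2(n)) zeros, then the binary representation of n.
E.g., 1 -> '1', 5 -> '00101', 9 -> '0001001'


num_bits = floor(log2(1433)) + 1 = 11
leading_zeros = num_bits - 1 = 10
binary(1433) = 10110011001

Elias gamma(1433) = '0000000000' + '10110011001' = 000000000010110011001 (21 bits)


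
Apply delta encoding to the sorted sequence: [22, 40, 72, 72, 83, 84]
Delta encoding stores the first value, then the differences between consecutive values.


First value: 22
Deltas:
  40 - 22 = 18
  72 - 40 = 32
  72 - 72 = 0
  83 - 72 = 11
  84 - 83 = 1


Delta encoded: [22, 18, 32, 0, 11, 1]
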